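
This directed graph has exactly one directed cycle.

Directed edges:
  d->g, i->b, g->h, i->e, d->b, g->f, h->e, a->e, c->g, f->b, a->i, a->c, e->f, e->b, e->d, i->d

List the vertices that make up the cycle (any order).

d, e, g, h

DFS with gray/black marking from g:
g gray
  h gray
    e gray
      f gray
        b gray
        b black
      f black
      d gray
        d→g: g is gray → back edge
Back edge closes the cycle g → h → e → d → g; its vertices are {d, e, g, h}.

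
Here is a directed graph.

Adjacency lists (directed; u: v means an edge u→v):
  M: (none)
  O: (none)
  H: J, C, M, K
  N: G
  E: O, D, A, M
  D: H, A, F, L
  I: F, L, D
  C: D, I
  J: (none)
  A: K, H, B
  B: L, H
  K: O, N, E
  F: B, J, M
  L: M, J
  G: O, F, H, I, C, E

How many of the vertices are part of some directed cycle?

11

A vertex is on a directed cycle iff it belongs to a strongly connected component of size ≥ 2 (or has a self-loop).
The vertices on cycles are {A, B, C, D, E, F, G, H, I, K, N} — 11 in total.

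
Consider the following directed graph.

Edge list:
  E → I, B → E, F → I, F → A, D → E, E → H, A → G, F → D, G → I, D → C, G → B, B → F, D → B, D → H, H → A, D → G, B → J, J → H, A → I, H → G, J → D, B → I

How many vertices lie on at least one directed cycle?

8

A vertex is on a directed cycle iff it belongs to a strongly connected component of size ≥ 2 (or has a self-loop).
The vertices on cycles are {A, B, D, E, F, G, H, J} — 8 in total.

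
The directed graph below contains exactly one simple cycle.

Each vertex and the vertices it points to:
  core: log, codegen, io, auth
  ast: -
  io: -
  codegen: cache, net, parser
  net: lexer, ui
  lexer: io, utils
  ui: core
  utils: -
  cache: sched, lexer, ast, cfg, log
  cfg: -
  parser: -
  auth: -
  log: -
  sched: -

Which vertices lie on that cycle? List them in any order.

DFS with gray/black marking from core:
core gray
  log gray
  log black
  codegen gray
    cache gray
      sched gray
      sched black
      lexer gray
        io gray
        io black
        utils gray
        utils black
      lexer black
      ast gray
      ast black
      cfg gray
      cfg black
      cache→log: log black — skip
    cache black
    net gray
      net→lexer: lexer black — skip
      ui gray
        ui→core: core is gray → back edge
Back edge closes the cycle core → codegen → net → ui → core; its vertices are {ui, net, core, codegen}.

ui, net, core, codegen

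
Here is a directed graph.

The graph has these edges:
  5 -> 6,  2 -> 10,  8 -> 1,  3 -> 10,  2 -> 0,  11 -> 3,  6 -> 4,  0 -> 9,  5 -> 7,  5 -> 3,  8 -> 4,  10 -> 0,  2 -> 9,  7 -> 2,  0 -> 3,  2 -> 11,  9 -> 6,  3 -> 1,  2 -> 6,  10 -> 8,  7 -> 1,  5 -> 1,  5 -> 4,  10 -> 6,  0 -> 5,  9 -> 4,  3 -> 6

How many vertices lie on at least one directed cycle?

A vertex is on a directed cycle iff it belongs to a strongly connected component of size ≥ 2 (or has a self-loop).
The vertices on cycles are {0, 2, 3, 5, 7, 10, 11} — 7 in total.

7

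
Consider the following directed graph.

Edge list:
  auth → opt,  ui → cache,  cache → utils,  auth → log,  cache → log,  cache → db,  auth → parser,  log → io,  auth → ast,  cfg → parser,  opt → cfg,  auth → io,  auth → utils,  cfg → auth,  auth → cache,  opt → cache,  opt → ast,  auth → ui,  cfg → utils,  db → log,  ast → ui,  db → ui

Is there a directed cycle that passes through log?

No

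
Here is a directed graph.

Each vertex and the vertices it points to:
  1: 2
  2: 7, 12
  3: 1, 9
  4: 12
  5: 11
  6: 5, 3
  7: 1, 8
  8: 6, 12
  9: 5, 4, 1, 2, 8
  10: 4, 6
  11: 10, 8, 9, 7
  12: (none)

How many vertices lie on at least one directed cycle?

10

A vertex is on a directed cycle iff it belongs to a strongly connected component of size ≥ 2 (or has a self-loop).
The vertices on cycles are {1, 2, 3, 5, 6, 7, 8, 9, 10, 11} — 10 in total.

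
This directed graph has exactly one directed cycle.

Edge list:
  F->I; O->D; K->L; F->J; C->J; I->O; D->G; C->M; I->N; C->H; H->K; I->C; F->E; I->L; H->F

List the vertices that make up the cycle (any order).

DFS with gray/black marking from I:
I gray
  O gray
    D gray
      G gray
      G black
    D black
  O black
  C gray
    H gray
      K gray
        L gray
        L black
      K black
      F gray
        J gray
        J black
        E gray
        E black
        F→I: I is gray → back edge
Back edge closes the cycle I → C → H → F → I; its vertices are {C, F, H, I}.

C, F, H, I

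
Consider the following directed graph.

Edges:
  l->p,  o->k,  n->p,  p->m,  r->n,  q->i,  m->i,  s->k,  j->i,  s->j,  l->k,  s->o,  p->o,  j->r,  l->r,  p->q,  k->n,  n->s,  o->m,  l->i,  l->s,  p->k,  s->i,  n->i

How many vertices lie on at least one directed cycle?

7

A vertex is on a directed cycle iff it belongs to a strongly connected component of size ≥ 2 (or has a self-loop).
The vertices on cycles are {j, k, n, o, p, r, s} — 7 in total.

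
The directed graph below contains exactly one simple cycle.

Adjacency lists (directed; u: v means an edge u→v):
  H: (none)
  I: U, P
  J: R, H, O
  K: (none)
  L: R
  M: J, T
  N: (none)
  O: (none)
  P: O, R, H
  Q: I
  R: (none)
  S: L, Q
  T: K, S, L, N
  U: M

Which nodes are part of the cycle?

DFS with gray/black marking from I:
I gray
  U gray
    M gray
      J gray
        R gray
        R black
        H gray
        H black
        O gray
        O black
      J black
      T gray
        K gray
        K black
        S gray
          L gray
            L→R: R black — skip
          L black
          Q gray
            Q→I: I is gray → back edge
Back edge closes the cycle I → U → M → T → S → Q → I; its vertices are {I, M, Q, S, T, U}.

I, M, Q, S, T, U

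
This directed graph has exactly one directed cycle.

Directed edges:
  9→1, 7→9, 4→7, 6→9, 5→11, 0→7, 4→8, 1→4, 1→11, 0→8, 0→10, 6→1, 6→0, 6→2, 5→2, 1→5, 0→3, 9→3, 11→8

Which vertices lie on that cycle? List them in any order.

1, 4, 7, 9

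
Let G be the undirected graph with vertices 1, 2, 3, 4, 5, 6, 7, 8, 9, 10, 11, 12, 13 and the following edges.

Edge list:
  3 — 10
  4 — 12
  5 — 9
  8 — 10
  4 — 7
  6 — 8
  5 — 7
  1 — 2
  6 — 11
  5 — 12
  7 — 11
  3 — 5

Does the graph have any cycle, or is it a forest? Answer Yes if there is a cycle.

DFS, tracking each vertex's parent; an edge to a visited non-parent vertex closes a cycle.
Start from 6:
visit 6 (parent –)
  visit 11 (parent 6)
    11–6: parent, skip
    visit 7 (parent 11)
      7–11: parent, skip
      visit 4 (parent 7)
        4–7: parent, skip
        visit 12 (parent 4)
          visit 5 (parent 12)
            5–12: parent, skip
            visit 9 (parent 5)
              9–5: parent, skip
            5–7: 7 visited and ≠ parent → cycle
Cycle: 7 – 4 – 12 – 5 – 7.

Yes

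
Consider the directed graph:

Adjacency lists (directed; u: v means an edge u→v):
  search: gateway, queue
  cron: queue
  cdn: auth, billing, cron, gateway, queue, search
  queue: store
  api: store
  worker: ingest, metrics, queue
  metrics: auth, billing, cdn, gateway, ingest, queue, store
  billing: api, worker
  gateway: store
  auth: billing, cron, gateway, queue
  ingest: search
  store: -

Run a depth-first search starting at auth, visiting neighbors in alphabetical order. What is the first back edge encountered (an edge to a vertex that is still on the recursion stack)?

metrics→auth

DFS from auth (visiting neighbors in alphabetical order); mark gray on enter, black on exit:
auth gray
  billing gray
    api gray
      store gray
      store black
    api black
    worker gray
      ingest gray
        search gray
          gateway gray
            gateway→store: store black — skip
          gateway black
          queue gray
            queue→store: store black — skip
          queue black
        search black
      ingest black
      metrics gray
        metrics→auth: auth is gray → back edge
First back edge: metrics → auth.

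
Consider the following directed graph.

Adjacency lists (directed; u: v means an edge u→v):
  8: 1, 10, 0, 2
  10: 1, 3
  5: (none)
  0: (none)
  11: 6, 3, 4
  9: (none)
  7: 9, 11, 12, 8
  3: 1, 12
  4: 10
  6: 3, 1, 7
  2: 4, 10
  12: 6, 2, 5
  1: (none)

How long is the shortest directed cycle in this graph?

3

For each vertex v, BFS finds the shortest path from v back to v.
The shortest such closed walk is 6 → 3 → 12 → 6, length 3.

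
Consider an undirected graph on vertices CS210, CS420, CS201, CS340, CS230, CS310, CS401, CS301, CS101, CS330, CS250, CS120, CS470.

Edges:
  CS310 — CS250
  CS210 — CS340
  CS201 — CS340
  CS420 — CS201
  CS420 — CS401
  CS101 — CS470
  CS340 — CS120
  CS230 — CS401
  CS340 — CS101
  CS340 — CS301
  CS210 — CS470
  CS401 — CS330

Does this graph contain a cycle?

Yes

DFS, tracking each vertex's parent; an edge to a visited non-parent vertex closes a cycle.
Start from CS470:
visit CS470 (parent –)
  visit CS210 (parent CS470)
    CS210–CS470: parent, skip
    visit CS340 (parent CS210)
      visit CS301 (parent CS340)
        CS301–CS340: parent, skip
      CS340–CS210: parent, skip
      visit CS201 (parent CS340)
        CS201–CS340: parent, skip
        visit CS420 (parent CS201)
          visit CS401 (parent CS420)
            CS401–CS420: parent, skip
            visit CS230 (parent CS401)
              CS230–CS401: parent, skip
            visit CS330 (parent CS401)
              CS330–CS401: parent, skip
          CS420–CS201: parent, skip
      visit CS101 (parent CS340)
        CS101–CS470: CS470 visited and ≠ parent → cycle
Cycle: CS470 – CS210 – CS340 – CS101 – CS470.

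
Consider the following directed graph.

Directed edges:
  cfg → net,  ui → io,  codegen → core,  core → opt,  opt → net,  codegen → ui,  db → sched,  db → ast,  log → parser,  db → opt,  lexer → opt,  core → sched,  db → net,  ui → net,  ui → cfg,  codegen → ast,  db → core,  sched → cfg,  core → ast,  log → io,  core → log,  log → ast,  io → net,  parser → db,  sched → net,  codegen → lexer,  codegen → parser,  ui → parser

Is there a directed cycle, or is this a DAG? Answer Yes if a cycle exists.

Yes

DFS with white/gray/black marking, starting from log:
log gray
  ast gray
  ast black
  io gray
    net gray
    net black
  io black
  parser gray
    db gray
      db→ast: ast black — skip
      sched gray
        sched→net: net black — skip
        cfg gray
          cfg→net: net black — skip
        cfg black
      sched black
      core gray
        opt gray
          opt→net: net black — skip
        opt black
        core→sched: sched black — skip
        core→log: log is gray → back edge
Back edge found, so a cycle exists: log → parser → db → core → log.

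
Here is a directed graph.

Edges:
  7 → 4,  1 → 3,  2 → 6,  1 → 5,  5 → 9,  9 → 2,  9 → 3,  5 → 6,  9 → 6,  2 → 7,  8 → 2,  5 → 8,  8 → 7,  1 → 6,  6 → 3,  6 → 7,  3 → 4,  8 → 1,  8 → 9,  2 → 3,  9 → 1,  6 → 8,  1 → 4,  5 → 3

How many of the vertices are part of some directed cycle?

6

A vertex is on a directed cycle iff it belongs to a strongly connected component of size ≥ 2 (or has a self-loop).
The vertices on cycles are {1, 2, 5, 6, 8, 9} — 6 in total.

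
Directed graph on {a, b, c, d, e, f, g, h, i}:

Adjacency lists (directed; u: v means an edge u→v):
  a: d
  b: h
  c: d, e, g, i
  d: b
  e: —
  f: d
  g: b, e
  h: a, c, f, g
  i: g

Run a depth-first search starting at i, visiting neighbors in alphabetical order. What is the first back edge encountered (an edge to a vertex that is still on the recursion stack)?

d->b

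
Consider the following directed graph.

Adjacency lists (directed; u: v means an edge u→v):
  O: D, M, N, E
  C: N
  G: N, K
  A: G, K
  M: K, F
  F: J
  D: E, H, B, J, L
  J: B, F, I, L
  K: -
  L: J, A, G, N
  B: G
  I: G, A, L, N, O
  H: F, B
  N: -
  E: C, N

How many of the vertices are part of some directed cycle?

8

A vertex is on a directed cycle iff it belongs to a strongly connected component of size ≥ 2 (or has a self-loop).
The vertices on cycles are {D, F, H, I, J, L, M, O} — 8 in total.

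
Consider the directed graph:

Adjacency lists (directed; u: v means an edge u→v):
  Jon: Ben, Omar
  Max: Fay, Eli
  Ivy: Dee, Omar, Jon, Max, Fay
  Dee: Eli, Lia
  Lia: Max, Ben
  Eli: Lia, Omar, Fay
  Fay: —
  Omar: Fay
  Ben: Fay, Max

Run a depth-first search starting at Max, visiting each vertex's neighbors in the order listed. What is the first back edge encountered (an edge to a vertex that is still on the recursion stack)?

DFS from Max (visiting each vertex's neighbors in the order listed); mark gray on enter, black on exit:
Max gray
  Fay gray
  Fay black
  Eli gray
    Lia gray
      Lia→Max: Max is gray → back edge
First back edge: Lia → Max.

Lia→Max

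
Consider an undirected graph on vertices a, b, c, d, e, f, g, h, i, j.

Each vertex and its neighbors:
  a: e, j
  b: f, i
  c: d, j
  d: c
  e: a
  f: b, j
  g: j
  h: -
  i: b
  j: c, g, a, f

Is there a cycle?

No

DFS, tracking each vertex's parent; an edge to a visited non-parent vertex closes a cycle.
Start from f:
visit f (parent –)
  visit b (parent f)
    b–f: parent, skip
    visit i (parent b)
      i–b: parent, skip
  visit j (parent f)
    visit c (parent j)
      visit d (parent c)
        d–c: parent, skip
      c–j: parent, skip
    visit g (parent j)
      g–j: parent, skip
    visit a (parent j)
      visit e (parent a)
        e–a: parent, skip
      a–j: parent, skip
    j–f: parent, skip
visit h (parent –)
No non-parent visited neighbor found — the graph is a forest.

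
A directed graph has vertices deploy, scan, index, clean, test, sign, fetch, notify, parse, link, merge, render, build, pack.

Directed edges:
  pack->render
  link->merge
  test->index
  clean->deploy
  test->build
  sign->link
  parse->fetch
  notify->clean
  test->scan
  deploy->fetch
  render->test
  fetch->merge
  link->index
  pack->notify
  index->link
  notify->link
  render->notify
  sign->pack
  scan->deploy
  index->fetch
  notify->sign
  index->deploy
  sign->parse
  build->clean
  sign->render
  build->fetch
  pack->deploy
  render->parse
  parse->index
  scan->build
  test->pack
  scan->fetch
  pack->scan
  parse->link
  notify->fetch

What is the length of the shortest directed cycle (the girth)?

2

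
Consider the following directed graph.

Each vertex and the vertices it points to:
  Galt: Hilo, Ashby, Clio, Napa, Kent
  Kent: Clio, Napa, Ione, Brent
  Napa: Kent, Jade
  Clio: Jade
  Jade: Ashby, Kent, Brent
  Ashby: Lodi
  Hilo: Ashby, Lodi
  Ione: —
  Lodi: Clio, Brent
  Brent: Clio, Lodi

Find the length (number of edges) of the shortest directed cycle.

2

For each vertex v, BFS finds the shortest path from v back to v.
The shortest such closed walk is Napa → Kent → Napa, length 2.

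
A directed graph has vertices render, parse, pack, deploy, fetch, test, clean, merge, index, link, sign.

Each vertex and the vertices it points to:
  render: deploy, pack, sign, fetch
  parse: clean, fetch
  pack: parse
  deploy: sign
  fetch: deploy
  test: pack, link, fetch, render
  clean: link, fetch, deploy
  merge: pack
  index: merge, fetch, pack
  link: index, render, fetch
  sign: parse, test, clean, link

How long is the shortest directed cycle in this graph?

3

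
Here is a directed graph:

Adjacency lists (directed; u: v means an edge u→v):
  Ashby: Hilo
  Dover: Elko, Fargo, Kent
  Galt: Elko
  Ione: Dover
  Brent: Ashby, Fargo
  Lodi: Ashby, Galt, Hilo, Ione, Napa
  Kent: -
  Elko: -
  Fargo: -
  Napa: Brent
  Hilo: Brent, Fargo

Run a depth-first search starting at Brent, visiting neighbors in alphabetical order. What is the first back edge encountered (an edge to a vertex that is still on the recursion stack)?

DFS from Brent (visiting neighbors in alphabetical order); mark gray on enter, black on exit:
Brent gray
  Ashby gray
    Hilo gray
      Hilo→Brent: Brent is gray → back edge
First back edge: Hilo → Brent.

Hilo->Brent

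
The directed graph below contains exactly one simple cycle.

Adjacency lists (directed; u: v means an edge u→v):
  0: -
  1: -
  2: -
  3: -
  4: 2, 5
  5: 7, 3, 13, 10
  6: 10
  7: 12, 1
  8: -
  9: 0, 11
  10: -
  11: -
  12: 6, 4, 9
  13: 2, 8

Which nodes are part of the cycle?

4, 5, 7, 12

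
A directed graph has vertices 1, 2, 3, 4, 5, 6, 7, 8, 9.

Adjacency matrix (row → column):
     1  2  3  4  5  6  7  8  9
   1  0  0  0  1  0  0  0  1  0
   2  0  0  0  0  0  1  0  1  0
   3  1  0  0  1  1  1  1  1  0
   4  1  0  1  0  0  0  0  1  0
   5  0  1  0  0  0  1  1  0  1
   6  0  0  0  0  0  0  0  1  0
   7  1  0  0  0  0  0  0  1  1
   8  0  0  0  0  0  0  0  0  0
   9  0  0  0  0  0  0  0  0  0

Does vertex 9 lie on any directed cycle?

No

9 lies on a cycle iff there is a path from 9 back to itself.
Exploring from 9, it never reaches itself; equivalently, its strongly connected component is a singleton.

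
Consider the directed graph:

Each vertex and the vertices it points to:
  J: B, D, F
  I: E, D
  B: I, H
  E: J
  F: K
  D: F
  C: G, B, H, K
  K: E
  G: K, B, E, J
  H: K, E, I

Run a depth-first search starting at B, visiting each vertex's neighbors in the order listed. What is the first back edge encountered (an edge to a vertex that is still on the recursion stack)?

DFS from B (visiting each vertex's neighbors in the order listed); mark gray on enter, black on exit:
B gray
  I gray
    E gray
      J gray
        J→B: B is gray → back edge
First back edge: J → B.

J→B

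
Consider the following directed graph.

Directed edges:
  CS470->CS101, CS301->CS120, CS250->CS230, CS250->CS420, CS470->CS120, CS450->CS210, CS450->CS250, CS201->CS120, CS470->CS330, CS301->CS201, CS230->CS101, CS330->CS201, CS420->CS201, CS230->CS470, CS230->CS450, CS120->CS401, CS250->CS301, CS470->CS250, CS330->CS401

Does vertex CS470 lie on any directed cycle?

Yes

CS470 is on a cycle iff CS470 can reach itself via ≥1 edge.
CS470 → CS250 → CS230 → CS470 — yes.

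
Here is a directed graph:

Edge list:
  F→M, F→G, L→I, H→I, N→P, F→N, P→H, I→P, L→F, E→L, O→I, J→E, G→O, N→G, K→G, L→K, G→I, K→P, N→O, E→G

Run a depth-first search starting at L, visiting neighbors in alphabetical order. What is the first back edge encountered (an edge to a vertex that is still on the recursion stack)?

H->I

DFS from L (visiting neighbors in alphabetical order); mark gray on enter, black on exit:
L gray
  F gray
    G gray
      I gray
        P gray
          H gray
            H→I: I is gray → back edge
First back edge: H → I.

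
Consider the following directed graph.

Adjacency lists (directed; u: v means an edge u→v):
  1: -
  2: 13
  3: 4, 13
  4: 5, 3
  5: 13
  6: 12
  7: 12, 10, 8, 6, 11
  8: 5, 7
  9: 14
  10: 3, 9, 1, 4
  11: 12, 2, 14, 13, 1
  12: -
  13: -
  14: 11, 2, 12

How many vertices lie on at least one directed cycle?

6

A vertex is on a directed cycle iff it belongs to a strongly connected component of size ≥ 2 (or has a self-loop).
The vertices on cycles are {3, 4, 7, 8, 11, 14} — 6 in total.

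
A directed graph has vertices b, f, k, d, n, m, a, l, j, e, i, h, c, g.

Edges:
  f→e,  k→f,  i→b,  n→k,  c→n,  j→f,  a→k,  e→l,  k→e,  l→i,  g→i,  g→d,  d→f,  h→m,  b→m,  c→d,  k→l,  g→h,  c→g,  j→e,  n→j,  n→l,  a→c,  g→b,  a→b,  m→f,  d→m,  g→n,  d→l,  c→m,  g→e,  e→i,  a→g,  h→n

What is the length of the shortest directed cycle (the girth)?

5

For each vertex v, BFS finds the shortest path from v back to v.
The shortest such closed walk is b → m → f → e → i → b, length 5.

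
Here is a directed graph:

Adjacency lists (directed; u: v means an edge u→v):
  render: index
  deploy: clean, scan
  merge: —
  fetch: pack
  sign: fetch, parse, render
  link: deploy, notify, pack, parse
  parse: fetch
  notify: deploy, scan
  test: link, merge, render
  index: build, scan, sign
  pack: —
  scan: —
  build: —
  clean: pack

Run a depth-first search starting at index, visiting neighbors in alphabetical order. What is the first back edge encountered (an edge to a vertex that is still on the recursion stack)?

render->index

DFS from index (visiting neighbors in alphabetical order); mark gray on enter, black on exit:
index gray
  build gray
  build black
  scan gray
  scan black
  sign gray
    fetch gray
      pack gray
      pack black
    fetch black
    parse gray
      parse→fetch: fetch black — skip
    parse black
    render gray
      render→index: index is gray → back edge
First back edge: render → index.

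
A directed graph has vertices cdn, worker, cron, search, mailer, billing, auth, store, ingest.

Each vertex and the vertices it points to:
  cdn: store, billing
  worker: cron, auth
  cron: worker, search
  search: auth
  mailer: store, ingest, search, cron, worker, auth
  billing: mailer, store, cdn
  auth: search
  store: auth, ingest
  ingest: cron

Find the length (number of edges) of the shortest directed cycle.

2

For each vertex v, BFS finds the shortest path from v back to v.
The shortest such closed walk is cdn → billing → cdn, length 2.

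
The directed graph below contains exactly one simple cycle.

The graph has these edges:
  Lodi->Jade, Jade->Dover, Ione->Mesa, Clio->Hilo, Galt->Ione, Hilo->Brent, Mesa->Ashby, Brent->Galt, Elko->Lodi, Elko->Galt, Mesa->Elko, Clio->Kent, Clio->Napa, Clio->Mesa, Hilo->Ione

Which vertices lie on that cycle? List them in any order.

DFS with gray/black marking from Mesa:
Mesa gray
  Ashby gray
  Ashby black
  Elko gray
    Lodi gray
      Jade gray
        Dover gray
        Dover black
      Jade black
    Lodi black
    Galt gray
      Ione gray
        Ione→Mesa: Mesa is gray → back edge
Back edge closes the cycle Mesa → Elko → Galt → Ione → Mesa; its vertices are {Elko, Galt, Ione, Mesa}.

Elko, Galt, Ione, Mesa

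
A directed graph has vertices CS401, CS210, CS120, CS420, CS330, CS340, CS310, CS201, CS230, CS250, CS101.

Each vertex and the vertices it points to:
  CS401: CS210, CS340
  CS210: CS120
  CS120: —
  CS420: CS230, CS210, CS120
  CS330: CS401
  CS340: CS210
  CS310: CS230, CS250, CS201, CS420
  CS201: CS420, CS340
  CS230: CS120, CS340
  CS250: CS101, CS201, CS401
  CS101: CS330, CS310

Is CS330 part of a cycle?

No

CS330 lies on a cycle iff there is a path from CS330 back to itself.
Exploring from CS330, it never reaches itself; equivalently, its strongly connected component is a singleton.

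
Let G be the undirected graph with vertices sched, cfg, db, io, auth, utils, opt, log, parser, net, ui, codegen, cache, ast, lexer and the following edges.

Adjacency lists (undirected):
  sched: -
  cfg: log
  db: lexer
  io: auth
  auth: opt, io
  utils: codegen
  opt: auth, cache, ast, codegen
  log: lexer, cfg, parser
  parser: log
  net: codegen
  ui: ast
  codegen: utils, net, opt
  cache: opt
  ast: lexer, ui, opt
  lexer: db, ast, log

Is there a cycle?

No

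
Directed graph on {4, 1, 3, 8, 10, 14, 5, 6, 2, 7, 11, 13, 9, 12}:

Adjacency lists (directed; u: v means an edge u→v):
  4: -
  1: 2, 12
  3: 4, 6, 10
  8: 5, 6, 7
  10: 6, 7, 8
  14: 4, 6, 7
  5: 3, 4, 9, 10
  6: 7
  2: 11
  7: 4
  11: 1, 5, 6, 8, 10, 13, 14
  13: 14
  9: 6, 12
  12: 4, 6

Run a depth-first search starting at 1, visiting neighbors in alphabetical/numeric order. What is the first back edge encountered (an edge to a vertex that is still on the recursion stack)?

11→1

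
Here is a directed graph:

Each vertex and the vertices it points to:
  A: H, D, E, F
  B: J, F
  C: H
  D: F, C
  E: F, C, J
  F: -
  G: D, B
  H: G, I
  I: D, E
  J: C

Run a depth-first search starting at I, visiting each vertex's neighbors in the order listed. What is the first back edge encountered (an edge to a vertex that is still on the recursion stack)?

DFS from I (visiting each vertex's neighbors in the order listed); mark gray on enter, black on exit:
I gray
  D gray
    F gray
    F black
    C gray
      H gray
        G gray
          G→D: D is gray → back edge
First back edge: G → D.

G->D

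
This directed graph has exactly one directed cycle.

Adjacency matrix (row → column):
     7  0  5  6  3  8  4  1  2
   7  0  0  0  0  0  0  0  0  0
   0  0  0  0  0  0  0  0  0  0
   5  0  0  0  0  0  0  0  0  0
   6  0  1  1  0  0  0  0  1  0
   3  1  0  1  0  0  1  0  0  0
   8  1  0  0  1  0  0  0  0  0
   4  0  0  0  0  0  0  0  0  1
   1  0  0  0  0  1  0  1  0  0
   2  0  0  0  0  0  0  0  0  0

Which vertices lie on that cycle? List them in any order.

DFS with gray/black marking from 6:
6 gray
  0 gray
  0 black
  5 gray
  5 black
  1 gray
    4 gray
      2 gray
      2 black
    4 black
    3 gray
      7 gray
      7 black
      3→5: 5 black — skip
      8 gray
        8→7: 7 black — skip
        8→6: 6 is gray → back edge
Back edge closes the cycle 6 → 1 → 3 → 8 → 6; its vertices are {1, 3, 6, 8}.

1, 3, 6, 8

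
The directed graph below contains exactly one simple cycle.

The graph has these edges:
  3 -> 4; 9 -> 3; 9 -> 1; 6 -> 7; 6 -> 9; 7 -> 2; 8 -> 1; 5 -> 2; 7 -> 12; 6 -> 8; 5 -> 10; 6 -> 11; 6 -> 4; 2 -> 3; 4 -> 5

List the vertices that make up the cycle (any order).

DFS with gray/black marking from 4:
4 gray
  5 gray
    10 gray
    10 black
    2 gray
      3 gray
        3→4: 4 is gray → back edge
Back edge closes the cycle 4 → 5 → 2 → 3 → 4; its vertices are {2, 3, 4, 5}.

2, 3, 4, 5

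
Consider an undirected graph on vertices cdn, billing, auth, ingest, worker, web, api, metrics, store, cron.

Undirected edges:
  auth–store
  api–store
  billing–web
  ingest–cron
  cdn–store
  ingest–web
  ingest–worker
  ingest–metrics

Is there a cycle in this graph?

No

DFS, tracking each vertex's parent; an edge to a visited non-parent vertex closes a cycle.
Start from web:
visit web (parent –)
  visit billing (parent web)
    billing–web: parent, skip
  visit ingest (parent web)
    visit metrics (parent ingest)
      metrics–ingest: parent, skip
    visit cron (parent ingest)
      cron–ingest: parent, skip
    ingest–web: parent, skip
    visit worker (parent ingest)
      worker–ingest: parent, skip
visit cdn (parent –)
  visit store (parent cdn)
    visit auth (parent store)
      auth–store: parent, skip
    store–cdn: parent, skip
    visit api (parent store)
      api–store: parent, skip
No non-parent visited neighbor found — the graph is a forest.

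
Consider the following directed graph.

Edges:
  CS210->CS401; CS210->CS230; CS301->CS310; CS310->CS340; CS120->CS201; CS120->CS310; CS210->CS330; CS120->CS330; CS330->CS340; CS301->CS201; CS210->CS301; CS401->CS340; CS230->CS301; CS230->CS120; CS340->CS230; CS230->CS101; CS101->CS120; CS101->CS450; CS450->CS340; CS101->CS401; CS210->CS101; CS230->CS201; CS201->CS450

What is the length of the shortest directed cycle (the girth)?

For each vertex v, BFS finds the shortest path from v back to v.
The shortest such closed walk is CS301 → CS310 → CS340 → CS230 → CS301, length 4.

4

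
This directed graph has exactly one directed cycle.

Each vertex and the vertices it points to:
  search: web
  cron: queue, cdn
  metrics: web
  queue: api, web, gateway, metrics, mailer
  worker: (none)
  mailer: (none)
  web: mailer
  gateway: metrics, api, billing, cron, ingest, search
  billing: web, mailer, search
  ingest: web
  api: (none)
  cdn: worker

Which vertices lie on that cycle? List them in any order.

DFS with gray/black marking from gateway:
gateway gray
  metrics gray
    web gray
      mailer gray
      mailer black
    web black
  metrics black
  api gray
  api black
  billing gray
    billing→web: web black — skip
    billing→mailer: mailer black — skip
    search gray
      search→web: web black — skip
    search black
  billing black
  cron gray
    queue gray
      queue→api: api black — skip
      queue→web: web black — skip
      queue→gateway: gateway is gray → back edge
Back edge closes the cycle gateway → cron → queue → gateway; its vertices are {cron, queue, gateway}.

cron, queue, gateway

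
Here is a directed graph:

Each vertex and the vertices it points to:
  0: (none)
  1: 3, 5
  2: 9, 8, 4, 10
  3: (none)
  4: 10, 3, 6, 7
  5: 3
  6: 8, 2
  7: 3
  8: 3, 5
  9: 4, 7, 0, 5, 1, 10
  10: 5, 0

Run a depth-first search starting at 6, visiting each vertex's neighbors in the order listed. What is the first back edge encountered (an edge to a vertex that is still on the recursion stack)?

4->6

DFS from 6 (visiting each vertex's neighbors in the order listed); mark gray on enter, black on exit:
6 gray
  8 gray
    3 gray
    3 black
    5 gray
      5→3: 3 black — skip
    5 black
  8 black
  2 gray
    9 gray
      4 gray
        10 gray
          10→5: 5 black — skip
          0 gray
          0 black
        10 black
        4→3: 3 black — skip
        4→6: 6 is gray → back edge
First back edge: 4 → 6.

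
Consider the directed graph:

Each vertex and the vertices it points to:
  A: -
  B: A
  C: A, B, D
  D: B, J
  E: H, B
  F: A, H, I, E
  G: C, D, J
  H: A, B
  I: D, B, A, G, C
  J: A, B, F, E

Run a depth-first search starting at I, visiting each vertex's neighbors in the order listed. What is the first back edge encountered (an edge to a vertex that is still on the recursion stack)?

F→I

DFS from I (visiting each vertex's neighbors in the order listed); mark gray on enter, black on exit:
I gray
  D gray
    B gray
      A gray
      A black
    B black
    J gray
      J→A: A black — skip
      J→B: B black — skip
      F gray
        F→A: A black — skip
        H gray
          H→A: A black — skip
          H→B: B black — skip
        H black
        F→I: I is gray → back edge
First back edge: F → I.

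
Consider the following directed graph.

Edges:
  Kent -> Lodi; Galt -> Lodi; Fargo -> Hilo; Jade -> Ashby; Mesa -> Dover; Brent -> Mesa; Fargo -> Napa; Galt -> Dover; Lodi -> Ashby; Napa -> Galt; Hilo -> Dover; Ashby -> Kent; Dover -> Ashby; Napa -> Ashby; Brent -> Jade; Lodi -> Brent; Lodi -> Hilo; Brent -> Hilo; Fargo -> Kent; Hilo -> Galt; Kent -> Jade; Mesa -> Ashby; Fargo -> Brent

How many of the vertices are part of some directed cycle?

9

A vertex is on a directed cycle iff it belongs to a strongly connected component of size ≥ 2 (or has a self-loop).
The vertices on cycles are {Galt, Hilo, Jade, Kent, Lodi, Mesa, Ashby, Brent, Dover} — 9 in total.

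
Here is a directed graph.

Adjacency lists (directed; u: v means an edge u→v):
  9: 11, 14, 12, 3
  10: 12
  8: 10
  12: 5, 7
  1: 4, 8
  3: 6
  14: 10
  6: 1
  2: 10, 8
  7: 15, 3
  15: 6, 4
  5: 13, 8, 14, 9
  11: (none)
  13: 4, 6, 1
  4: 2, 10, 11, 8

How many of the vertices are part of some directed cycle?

14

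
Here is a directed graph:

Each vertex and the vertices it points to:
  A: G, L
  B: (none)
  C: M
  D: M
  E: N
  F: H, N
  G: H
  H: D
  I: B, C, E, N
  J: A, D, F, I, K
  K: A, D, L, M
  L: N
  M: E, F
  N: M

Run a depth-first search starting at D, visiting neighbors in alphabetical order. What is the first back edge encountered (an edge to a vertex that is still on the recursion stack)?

N→M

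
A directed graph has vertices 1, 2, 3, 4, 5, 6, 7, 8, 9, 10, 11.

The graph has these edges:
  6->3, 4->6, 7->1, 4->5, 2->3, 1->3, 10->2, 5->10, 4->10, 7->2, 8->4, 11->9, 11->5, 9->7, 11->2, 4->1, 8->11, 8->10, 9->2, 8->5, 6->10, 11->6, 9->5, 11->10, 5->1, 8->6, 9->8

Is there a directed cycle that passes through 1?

1 lies on a cycle iff there is a path from 1 back to itself.
Exploring from 1, it never reaches itself; equivalently, its strongly connected component is a singleton.

No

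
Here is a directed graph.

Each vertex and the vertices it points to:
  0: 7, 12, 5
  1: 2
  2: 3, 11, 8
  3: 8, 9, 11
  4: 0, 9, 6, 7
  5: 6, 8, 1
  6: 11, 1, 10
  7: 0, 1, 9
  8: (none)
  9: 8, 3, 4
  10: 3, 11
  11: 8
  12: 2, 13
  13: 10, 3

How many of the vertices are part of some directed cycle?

12

A vertex is on a directed cycle iff it belongs to a strongly connected component of size ≥ 2 (or has a self-loop).
The vertices on cycles are {0, 1, 2, 3, 4, 5, 6, 7, 9, 10, 12, 13} — 12 in total.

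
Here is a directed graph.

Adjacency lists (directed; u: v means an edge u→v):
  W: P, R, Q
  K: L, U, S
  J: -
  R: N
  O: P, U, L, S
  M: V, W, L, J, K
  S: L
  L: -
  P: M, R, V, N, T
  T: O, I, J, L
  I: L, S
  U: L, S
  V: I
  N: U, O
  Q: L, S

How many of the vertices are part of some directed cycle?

7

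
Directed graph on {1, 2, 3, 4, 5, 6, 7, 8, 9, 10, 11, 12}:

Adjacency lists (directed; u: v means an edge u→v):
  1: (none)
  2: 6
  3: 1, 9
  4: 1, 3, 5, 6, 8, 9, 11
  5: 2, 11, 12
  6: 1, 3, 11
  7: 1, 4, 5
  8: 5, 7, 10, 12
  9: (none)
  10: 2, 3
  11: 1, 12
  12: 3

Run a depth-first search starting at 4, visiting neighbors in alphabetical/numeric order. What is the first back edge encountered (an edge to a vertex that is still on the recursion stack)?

DFS from 4 (visiting neighbors in alphabetical/numeric order); mark gray on enter, black on exit:
4 gray
  1 gray
  1 black
  3 gray
    3→1: 1 black — skip
    9 gray
    9 black
  3 black
  5 gray
    2 gray
      6 gray
        6→1: 1 black — skip
        6→3: 3 black — skip
        11 gray
          11→1: 1 black — skip
          12 gray
            12→3: 3 black — skip
          12 black
        11 black
      6 black
    2 black
    5→11: 11 black — skip
    5→12: 12 black — skip
  5 black
  4→6: 6 black — skip
  8 gray
    8→5: 5 black — skip
    7 gray
      7→1: 1 black — skip
      7→4: 4 is gray → back edge
First back edge: 7 → 4.

7→4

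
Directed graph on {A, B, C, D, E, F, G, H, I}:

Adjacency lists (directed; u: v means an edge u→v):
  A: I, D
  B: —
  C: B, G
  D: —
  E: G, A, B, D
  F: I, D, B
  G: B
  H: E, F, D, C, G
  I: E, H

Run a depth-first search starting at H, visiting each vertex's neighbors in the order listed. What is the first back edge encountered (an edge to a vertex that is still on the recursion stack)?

I→E

DFS from H (visiting each vertex's neighbors in the order listed); mark gray on enter, black on exit:
H gray
  E gray
    G gray
      B gray
      B black
    G black
    A gray
      I gray
        I→E: E is gray → back edge
First back edge: I → E.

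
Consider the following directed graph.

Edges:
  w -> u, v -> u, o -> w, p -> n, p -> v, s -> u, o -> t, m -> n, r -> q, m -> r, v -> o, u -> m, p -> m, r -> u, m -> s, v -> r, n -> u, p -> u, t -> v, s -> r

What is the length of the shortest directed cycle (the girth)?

3

For each vertex v, BFS finds the shortest path from v back to v.
The shortest such closed walk is v → o → t → v, length 3.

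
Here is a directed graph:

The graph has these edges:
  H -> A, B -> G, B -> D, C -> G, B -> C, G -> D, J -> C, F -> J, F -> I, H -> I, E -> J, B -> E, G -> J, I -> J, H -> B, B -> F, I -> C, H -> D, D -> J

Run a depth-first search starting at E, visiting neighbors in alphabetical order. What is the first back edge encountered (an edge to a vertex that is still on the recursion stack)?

DFS from E (visiting neighbors in alphabetical order); mark gray on enter, black on exit:
E gray
  J gray
    C gray
      G gray
        D gray
          D→J: J is gray → back edge
First back edge: D → J.

D->J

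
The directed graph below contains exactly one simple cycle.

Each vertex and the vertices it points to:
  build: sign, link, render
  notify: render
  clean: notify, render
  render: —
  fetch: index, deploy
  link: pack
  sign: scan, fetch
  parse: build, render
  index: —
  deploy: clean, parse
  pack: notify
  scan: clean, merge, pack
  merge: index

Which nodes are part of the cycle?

sign, build, fetch, parse, deploy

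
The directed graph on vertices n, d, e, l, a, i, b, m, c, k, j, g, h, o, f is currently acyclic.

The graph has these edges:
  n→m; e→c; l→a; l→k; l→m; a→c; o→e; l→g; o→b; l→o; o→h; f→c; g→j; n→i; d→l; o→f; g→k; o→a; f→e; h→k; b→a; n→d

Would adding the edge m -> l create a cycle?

Yes

Adding m→l creates a cycle iff l can already reach m.
Path from l: l → m.
So l → … → m → l is a cycle.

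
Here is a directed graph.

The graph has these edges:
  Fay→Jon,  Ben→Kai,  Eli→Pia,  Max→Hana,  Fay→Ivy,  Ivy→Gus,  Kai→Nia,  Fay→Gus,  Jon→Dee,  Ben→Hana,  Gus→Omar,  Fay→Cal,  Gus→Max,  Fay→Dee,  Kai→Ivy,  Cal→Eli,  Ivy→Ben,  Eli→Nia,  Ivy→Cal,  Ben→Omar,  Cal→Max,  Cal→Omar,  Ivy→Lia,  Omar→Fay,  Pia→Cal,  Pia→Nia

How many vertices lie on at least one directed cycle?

9

A vertex is on a directed cycle iff it belongs to a strongly connected component of size ≥ 2 (or has a self-loop).
The vertices on cycles are {Ben, Cal, Eli, Fay, Gus, Ivy, Kai, Pia, Omar} — 9 in total.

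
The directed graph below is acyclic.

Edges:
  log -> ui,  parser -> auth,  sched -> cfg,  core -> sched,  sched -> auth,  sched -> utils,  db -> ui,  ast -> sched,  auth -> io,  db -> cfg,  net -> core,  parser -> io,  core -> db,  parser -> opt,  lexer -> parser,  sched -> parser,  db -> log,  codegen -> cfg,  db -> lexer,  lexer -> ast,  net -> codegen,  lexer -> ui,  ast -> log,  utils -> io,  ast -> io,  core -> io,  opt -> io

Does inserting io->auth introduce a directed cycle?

Yes

Adding io→auth creates a cycle iff auth can already reach io.
Path from auth: auth → io.
So auth → … → io → auth is a cycle.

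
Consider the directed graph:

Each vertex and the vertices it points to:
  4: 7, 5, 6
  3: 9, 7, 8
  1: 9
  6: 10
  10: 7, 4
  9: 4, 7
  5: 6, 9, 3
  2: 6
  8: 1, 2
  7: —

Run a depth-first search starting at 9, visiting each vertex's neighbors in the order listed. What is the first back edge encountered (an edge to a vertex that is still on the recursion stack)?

DFS from 9 (visiting each vertex's neighbors in the order listed); mark gray on enter, black on exit:
9 gray
  4 gray
    7 gray
    7 black
    5 gray
      6 gray
        10 gray
          10→7: 7 black — skip
          10→4: 4 is gray → back edge
First back edge: 10 → 4.

10→4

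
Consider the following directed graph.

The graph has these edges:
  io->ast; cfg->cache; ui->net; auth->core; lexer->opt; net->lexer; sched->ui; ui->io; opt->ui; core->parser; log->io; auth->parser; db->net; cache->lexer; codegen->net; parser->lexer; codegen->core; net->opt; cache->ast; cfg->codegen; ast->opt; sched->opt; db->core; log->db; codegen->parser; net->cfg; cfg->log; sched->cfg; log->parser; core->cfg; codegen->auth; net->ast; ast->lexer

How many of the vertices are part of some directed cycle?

A vertex is on a directed cycle iff it belongs to a strongly connected component of size ≥ 2 (or has a self-loop).
The vertices on cycles are {db, io, ui, ast, cfg, log, net, opt, auth, core, cache, lexer, parser, codegen} — 14 in total.

14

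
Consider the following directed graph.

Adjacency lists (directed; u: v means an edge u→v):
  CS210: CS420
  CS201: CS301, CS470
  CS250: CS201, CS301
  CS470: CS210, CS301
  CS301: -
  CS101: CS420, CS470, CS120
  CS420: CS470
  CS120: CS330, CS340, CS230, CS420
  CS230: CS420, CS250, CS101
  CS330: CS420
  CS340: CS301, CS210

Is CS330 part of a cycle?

No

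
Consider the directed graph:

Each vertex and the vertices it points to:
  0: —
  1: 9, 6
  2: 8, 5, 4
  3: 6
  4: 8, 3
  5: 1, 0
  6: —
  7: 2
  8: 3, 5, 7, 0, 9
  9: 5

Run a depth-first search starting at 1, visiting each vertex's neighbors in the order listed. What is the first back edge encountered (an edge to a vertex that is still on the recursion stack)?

5->1

DFS from 1 (visiting each vertex's neighbors in the order listed); mark gray on enter, black on exit:
1 gray
  9 gray
    5 gray
      5→1: 1 is gray → back edge
First back edge: 5 → 1.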